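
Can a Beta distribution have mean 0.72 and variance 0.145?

Yes

A Beta with mean μ has variance μ(1−μ)/(α+β+1) < μ(1−μ).
Here μ(1−μ) = 0.72×0.28 = 0.2016, and 0.145 < 0.2016.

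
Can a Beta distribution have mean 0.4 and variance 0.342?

For any Beta, Var(X) < E[X]·(1−E[X]).
Here μ(1−μ) = 0.4×0.6 = 0.24, and 0.342 ≥ 0.24.

No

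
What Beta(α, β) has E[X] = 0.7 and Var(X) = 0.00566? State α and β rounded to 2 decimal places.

α = 25.27, β = 10.83

By moment matching, α+β = μ(1−μ)/σ² − 1 = (0.7·0.3)/0.00566 − 1 = 37.1025 − 1 = 36.1025.
Since α/(α+β) = μ, α = 0.7·36.1025 = 25.27 and β = 0.3·36.1025 = 10.83.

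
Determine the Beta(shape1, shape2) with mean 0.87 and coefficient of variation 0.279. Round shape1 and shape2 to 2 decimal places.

shape1 = 0.80, shape2 = 0.12

σ = CV·μ = 0.279×0.87 = 0.24273, so σ² = 0.058918.
s+1 = μ(1−μ)/σ² = 0.1131/0.058918 = 1.9196, so s = shape1+shape2 = 0.9196.
shape1 = μs = 0.80, shape2 = (1−μ)s = 0.12.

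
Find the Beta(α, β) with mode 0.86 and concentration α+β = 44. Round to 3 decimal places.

α = 37.120, β = 6.880

Mode = (α−1)/(κ−2) with κ = α+β, so α−1 = 0.86·42 = 36.120.
α = 37.120; β = κ − α = 6.880.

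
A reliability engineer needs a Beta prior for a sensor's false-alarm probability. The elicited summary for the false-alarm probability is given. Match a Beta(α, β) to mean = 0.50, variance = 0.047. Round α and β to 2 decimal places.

α = 2.16, β = 2.16

Write ν = α+β; then α = μν and Var = μ(1−μ)/(ν+1).
ν = μ(1−μ)/Var − 1 = 0.2500/0.047 − 1 = 4.3191.
α = 0.50·4.3191 = 2.16, β = 0.50·4.3191 = 2.16.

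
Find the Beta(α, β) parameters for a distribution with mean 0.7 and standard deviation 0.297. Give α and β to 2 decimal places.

α = 0.97, β = 0.41

Variance = 0.297² = 0.088209. The moment-matching identity α+β = μ(1−μ)/Var − 1 gives
α+β = 0.21/0.088209 − 1 = 1.3807, so α = μ·1.3807 = 0.97 and β = (1−μ)·1.3807 = 0.41.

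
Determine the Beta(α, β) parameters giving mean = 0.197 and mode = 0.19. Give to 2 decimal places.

With s = α+β: μ = α/s and mode = (α−1)/(s−2). Eliminating α = μs,
μs − 1 = m(s−2) ⇒ s(μ−m) = 1−2m ⇒ s = 0.62/0.007 = 88.5714.
So α = μs = 17.45, β = (1−μ)s = 71.12.

α = 17.45, β = 71.12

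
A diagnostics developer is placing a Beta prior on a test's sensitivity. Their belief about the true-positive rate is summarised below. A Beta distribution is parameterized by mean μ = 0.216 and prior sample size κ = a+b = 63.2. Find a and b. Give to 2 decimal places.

Split κ in proportion μ : (1−μ): a = 0.216·63.2 = 13.65, b = 63.2 − 13.65 = 49.55.

a = 13.65, b = 49.55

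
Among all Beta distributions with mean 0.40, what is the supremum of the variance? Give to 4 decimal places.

0.2400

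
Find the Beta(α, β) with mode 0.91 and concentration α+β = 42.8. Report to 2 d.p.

α = 38.13, β = 4.67

Since the density peak of Beta(α,β) is at (α−1)/(α+β−2),
α = 1 + 0.91(42.8−2) = 38.13 and β = 42.8 − 38.13 = 4.67.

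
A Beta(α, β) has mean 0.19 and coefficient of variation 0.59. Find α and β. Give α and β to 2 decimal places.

σ = CV·μ = 0.59×0.19 = 0.11210, so σ² = 0.012566.
s+1 = μ(1−μ)/σ² = 0.1539/0.012566 = 12.2469, so s = α+β = 11.2469.
α = μs = 2.14, β = (1−μ)s = 9.11.

α = 2.14, β = 9.11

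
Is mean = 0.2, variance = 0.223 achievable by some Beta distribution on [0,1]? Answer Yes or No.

The Beta variance bound is σ² < μ(1−μ).
Here μ(1−μ) = 0.2×0.8 = 0.16, and 0.223 ≥ 0.16.

No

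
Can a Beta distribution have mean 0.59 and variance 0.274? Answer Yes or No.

No

The Beta variance bound is σ² < μ(1−μ).
Here μ(1−μ) = 0.59×0.41 = 0.2419, and 0.274 ≥ 0.2419.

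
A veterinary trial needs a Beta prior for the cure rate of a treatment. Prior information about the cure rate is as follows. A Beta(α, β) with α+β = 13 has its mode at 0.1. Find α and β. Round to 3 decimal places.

α = 2.100, β = 10.900

Mode = (α−1)/(κ−2) with κ = α+β, so α−1 = 0.1·11 = 1.100.
α = 2.100; β = κ − α = 10.900.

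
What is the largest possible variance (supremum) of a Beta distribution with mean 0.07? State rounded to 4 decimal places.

Var = μ(1−μ)/(α+β+1), which approaches μ(1−μ) as α+β → 0.
So the supremum is μ(1−μ) = 0.07×0.93 = 0.0651.

0.0651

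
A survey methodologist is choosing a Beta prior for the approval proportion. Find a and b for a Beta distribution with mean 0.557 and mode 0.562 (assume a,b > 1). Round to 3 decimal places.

a = 13.814, b = 10.986

With s = a+b: μ = a/s and mode = (a−1)/(s−2). Eliminating a = μs,
μs − 1 = m(s−2) ⇒ s(μ−m) = 1−2m ⇒ s = -0.124/-0.005 = 24.8000.
So a = μs = 13.814, b = (1−μ)s = 10.986.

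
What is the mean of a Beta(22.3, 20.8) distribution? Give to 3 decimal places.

0.517

The Beta mean is α/(α+β) = 22.3/(22.3+20.8) = 0.517.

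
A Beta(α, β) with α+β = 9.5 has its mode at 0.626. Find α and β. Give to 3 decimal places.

α = 5.695, β = 3.805

For α,β>1 the mode is (α−1)/(α+β−2), so α = mode·(κ−2)+1 = 0.626×7.5+1 = 5.695.
And β = (1−mode)·(κ−2)+1 = 0.374×7.5+1 = 3.805.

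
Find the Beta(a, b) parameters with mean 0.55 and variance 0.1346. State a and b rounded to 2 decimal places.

a = 0.46, b = 0.38

Let s = a+b. The Beta variance is μ(1−μ)/(s+1).
So s+1 = μ(1−μ)/σ² = (0.55×0.45)/0.1346 = 0.2475/0.1346 = 1.8388, giving s = 0.8388.
Then a = μs = 0.55×0.8388 = 0.46 and b = (1−μ)s = 0.45×0.8388 = 0.38.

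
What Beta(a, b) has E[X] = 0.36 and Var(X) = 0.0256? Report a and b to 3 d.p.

a = 2.880, b = 5.120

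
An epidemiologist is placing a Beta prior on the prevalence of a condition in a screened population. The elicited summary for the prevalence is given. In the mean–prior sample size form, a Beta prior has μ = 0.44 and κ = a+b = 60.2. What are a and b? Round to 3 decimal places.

a = 26.488, b = 33.712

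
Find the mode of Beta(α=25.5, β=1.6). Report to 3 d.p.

0.976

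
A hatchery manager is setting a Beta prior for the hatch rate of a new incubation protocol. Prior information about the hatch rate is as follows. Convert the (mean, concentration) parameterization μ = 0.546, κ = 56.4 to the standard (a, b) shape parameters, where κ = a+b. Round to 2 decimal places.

a = 30.79, b = 25.61

Split κ in proportion μ : (1−μ): a = 0.546·56.4 = 30.79, b = 56.4 − 30.79 = 25.61.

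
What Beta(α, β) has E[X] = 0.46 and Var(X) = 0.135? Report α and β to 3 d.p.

α = 0.386, β = 0.454

Write ν = α+β; then α = μν and Var = μ(1−μ)/(ν+1).
ν = μ(1−μ)/Var − 1 = 0.2484/0.135 − 1 = 0.8400.
α = 0.46·0.8400 = 0.386, β = 0.54·0.8400 = 0.454.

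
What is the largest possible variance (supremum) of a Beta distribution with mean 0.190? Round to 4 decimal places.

For fixed mean μ the Beta variance is μ(1−μ)/(α+β+1), increasing as α+β decreases.
Its least upper bound (not attained) is μ(1−μ) = 0.190·0.810 = 0.1539.

0.1539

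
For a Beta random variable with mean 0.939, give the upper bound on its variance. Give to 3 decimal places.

For fixed mean μ the Beta variance is μ(1−μ)/(α+β+1), increasing as α+β decreases.
Its least upper bound (not attained) is μ(1−μ) = 0.939·0.061 = 0.057.

0.057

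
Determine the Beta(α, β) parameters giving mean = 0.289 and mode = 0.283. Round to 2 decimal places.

α = 20.90, β = 51.43

With s = α+β: μ = α/s and mode = (α−1)/(s−2). Eliminating α = μs,
μs − 1 = m(s−2) ⇒ s(μ−m) = 1−2m ⇒ s = 0.434/0.006 = 72.3333.
So α = μs = 20.90, β = (1−μ)s = 51.43.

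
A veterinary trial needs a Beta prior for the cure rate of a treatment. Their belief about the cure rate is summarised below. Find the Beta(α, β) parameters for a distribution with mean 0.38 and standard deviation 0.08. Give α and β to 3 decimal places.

α = 13.609, β = 22.204

Variance = 0.08² = 0.0064. The moment-matching identity α+β = μ(1−μ)/Var − 1 gives
α+β = 0.2356/0.0064 − 1 = 35.8125, so α = μ·35.8125 = 13.609 and β = (1−μ)·35.8125 = 22.204.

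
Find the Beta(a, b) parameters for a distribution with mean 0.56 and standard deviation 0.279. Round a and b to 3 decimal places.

Variance = 0.279² = 0.077841. The moment-matching identity a+b = μ(1−μ)/Var − 1 gives
a+b = 0.2464/0.077841 − 1 = 2.1654, so a = μ·2.1654 = 1.213 and b = (1−μ)·2.1654 = 0.953.

a = 1.213, b = 0.953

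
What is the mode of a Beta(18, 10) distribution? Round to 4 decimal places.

0.6538

With α,β > 1, mode = (α−1)/(α+β−2) = 17/26 = 0.6538.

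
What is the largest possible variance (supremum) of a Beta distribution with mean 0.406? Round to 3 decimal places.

0.241

Var = μ(1−μ)/(α+β+1), which approaches μ(1−μ) as α+β → 0.
So the supremum is μ(1−μ) = 0.406×0.594 = 0.241.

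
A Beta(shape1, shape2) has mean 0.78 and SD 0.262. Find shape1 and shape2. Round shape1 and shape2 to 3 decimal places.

shape1 = 1.170, shape2 = 0.330

Variance = 0.262² = 0.068644. The moment-matching identity shape1+shape2 = μ(1−μ)/Var − 1 gives
shape1+shape2 = 0.1716/0.068644 − 1 = 1.4999, so shape1 = μ·1.4999 = 1.170 and shape2 = (1−μ)·1.4999 = 0.330.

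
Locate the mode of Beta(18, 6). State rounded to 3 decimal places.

0.773

The density x^(α−1)(1−x)^(β−1) is maximised at (α−1)/(α+β−2) = 17/22 = 0.773.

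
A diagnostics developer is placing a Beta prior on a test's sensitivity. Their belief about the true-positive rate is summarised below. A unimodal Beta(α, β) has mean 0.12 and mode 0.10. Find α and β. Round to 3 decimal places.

With s = α+β: μ = α/s and mode = (α−1)/(s−2). Eliminating α = μs,
μs − 1 = m(s−2) ⇒ s(μ−m) = 1−2m ⇒ s = 0.80/0.02 = 40.0000.
So α = μs = 4.800, β = (1−μ)s = 35.200.

α = 4.800, β = 35.200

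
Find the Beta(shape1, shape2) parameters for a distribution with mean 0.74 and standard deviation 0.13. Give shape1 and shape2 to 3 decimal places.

First σ² = 0.0169. Setting shape1 = μn, shape2 = (1−μ)n with n = shape1+shape2,
μ(1−μ)/(n+1) = 0.0169 ⇒ n+1 = 0.1924/0.0169 = 11.3846 ⇒ n = 10.3846.
Hence shape1 = 0.74×10.3846 = 7.685, shape2 = 0.26×10.3846 = 2.700.

shape1 = 7.685, shape2 = 2.700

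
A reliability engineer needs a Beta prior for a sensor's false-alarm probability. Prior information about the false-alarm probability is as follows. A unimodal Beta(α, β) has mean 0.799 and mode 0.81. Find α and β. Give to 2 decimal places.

With s = α+β: μ = α/s and mode = (α−1)/(s−2). Eliminating α = μs,
μs − 1 = m(s−2) ⇒ s(μ−m) = 1−2m ⇒ s = -0.62/-0.011 = 56.3636.
So α = μs = 45.03, β = (1−μ)s = 11.33.

α = 45.03, β = 11.33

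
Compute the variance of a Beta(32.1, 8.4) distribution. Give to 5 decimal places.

α+β = 40.5 and αβ = 269.64, so Var = αβ/[(α+β)²(α+β+1)] = 269.64/68070.375 = 0.00396.

0.00396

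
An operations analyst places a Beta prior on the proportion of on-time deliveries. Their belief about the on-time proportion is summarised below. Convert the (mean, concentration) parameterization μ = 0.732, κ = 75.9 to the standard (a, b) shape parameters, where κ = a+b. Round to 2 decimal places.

Split κ in proportion μ : (1−μ): a = 0.732·75.9 = 55.56, b = 75.9 − 55.56 = 20.34.

a = 55.56, b = 20.34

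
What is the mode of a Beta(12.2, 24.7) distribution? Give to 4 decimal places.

With α,β > 1, mode = (α−1)/(α+β−2) = 11.2/34.9 = 0.3209.

0.3209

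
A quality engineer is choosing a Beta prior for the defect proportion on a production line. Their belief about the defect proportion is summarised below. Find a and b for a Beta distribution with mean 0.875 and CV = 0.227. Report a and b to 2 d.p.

Var = (CV·μ)² = (0.227×0.875)² = 0.039452.
a+b = μ(1−μ)/Var − 1 = 0.109375/0.039452 − 1 = 1.7724.
Thus a = 0.875·1.7724 = 1.55 and b = 0.125·1.7724 = 0.22.

a = 1.55, b = 0.22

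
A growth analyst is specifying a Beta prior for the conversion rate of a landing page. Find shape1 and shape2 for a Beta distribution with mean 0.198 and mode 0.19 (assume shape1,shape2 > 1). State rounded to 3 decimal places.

shape1 = 15.345, shape2 = 62.155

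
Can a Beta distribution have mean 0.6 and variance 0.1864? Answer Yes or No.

For any Beta, Var(X) < E[X]·(1−E[X]).
Here μ(1−μ) = 0.6×0.4 = 0.24, and 0.1864 < 0.24.

Yes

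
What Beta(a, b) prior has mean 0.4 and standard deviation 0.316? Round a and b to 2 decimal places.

σ² = 0.316² = 0.099856.
With s = a+b, Var = μ(1−μ)/(s+1), so s+1 = (0.4×0.6)/0.099856 = 2.4035 and s = 1.4035.
a = μs = 0.56, b = (1−μ)s = 0.84.

a = 0.56, b = 0.84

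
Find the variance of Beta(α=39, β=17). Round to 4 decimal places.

0.0037

Var = αβ/[(α+β)²(α+β+1)] = (39×17)/(56²×57) = 663/178752 = 0.0037.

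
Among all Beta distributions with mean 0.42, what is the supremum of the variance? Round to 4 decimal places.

Var = μ(1−μ)/(α+β+1), which approaches μ(1−μ) as α+β → 0.
So the supremum is μ(1−μ) = 0.42×0.58 = 0.2436.

0.2436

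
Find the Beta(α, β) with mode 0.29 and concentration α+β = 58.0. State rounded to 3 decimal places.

Mode = (α−1)/(κ−2) with κ = α+β, so α−1 = 0.29·56.0 = 16.240.
α = 17.240; β = κ − α = 40.760.

α = 17.240, β = 40.760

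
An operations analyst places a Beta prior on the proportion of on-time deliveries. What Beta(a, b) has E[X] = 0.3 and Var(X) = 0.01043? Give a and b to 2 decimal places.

Write ν = a+b; then a = μν and Var = μ(1−μ)/(ν+1).
ν = μ(1−μ)/Var − 1 = 0.21/0.01043 − 1 = 19.1342.
a = 0.3·19.1342 = 5.74, b = 0.7·19.1342 = 13.39.

a = 5.74, b = 13.39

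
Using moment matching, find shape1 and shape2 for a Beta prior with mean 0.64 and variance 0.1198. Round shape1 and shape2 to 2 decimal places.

Let s = shape1+shape2. The Beta variance is μ(1−μ)/(s+1).
So s+1 = μ(1−μ)/σ² = (0.64×0.36)/0.1198 = 0.2304/0.1198 = 1.9232, giving s = 0.9232.
Then shape1 = μs = 0.64×0.9232 = 0.59 and shape2 = (1−μ)s = 0.36×0.9232 = 0.33.

shape1 = 0.59, shape2 = 0.33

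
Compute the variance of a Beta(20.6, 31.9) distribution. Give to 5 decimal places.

0.00446

μ = 20.6/52.5 = 0.392381; Var = μ(1−μ)/(α+β+1) = 0.2384181/53.5 = 0.00446.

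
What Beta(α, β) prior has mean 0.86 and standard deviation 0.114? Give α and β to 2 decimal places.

α = 7.11, β = 1.16

σ² = 0.114² = 0.012996.
With s = α+β, Var = μ(1−μ)/(s+1), so s+1 = (0.86×0.14)/0.012996 = 9.2644 and s = 8.2644.
α = μs = 7.11, β = (1−μ)s = 1.16.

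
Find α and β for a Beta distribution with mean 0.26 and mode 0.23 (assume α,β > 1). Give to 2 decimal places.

With s = α+β: μ = α/s and mode = (α−1)/(s−2). Eliminating α = μs,
μs − 1 = m(s−2) ⇒ s(μ−m) = 1−2m ⇒ s = 0.54/0.03 = 18.0000.
So α = μs = 4.68, β = (1−μ)s = 13.32.

α = 4.68, β = 13.32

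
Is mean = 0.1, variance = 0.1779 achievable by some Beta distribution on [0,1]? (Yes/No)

No

A Beta with mean μ has variance μ(1−μ)/(α+β+1) < μ(1−μ).
Here μ(1−μ) = 0.1×0.9 = 0.09, and 0.1779 ≥ 0.09.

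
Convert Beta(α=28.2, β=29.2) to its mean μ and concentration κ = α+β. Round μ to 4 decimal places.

μ = 0.4913, κ = 57.4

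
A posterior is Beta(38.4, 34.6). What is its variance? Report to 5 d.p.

0.00337

μ = 38.4/73.0 = 0.526027; Var = μ(1−μ)/(α+β+1) = 0.2493226/74.0 = 0.00337.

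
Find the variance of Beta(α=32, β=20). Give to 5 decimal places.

Var = αβ/[(α+β)²(α+β+1)] = (32×20)/(52²×53) = 640/143312 = 0.00447.

0.00447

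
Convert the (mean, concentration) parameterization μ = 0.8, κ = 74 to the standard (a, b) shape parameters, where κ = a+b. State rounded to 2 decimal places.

a = 59.20, b = 14.80

Split κ in proportion μ : (1−μ): a = 0.8·74 = 59.20, b = 74 − 59.20 = 14.80.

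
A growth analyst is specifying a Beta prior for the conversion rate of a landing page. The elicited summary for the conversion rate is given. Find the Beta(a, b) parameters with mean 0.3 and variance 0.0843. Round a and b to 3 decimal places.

a = 0.447, b = 1.044

Write ν = a+b; then a = μν and Var = μ(1−μ)/(ν+1).
ν = μ(1−μ)/Var − 1 = 0.21/0.0843 − 1 = 1.4911.
a = 0.3·1.4911 = 0.447, b = 0.7·1.4911 = 1.044.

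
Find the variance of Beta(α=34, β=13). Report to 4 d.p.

0.0042

Var = αβ/[(α+β)²(α+β+1)] = (34×13)/(47²×48) = 442/106032 = 0.0042.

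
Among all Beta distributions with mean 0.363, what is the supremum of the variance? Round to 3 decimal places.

0.231

Var = μ(1−μ)/(α+β+1), which approaches μ(1−μ) as α+β → 0.
So the supremum is μ(1−μ) = 0.363×0.637 = 0.231.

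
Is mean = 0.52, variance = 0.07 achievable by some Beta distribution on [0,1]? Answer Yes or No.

Yes

A Beta with mean μ has variance μ(1−μ)/(α+β+1) < μ(1−μ).
Here μ(1−μ) = 0.52×0.48 = 0.2496, and 0.07 < 0.2496.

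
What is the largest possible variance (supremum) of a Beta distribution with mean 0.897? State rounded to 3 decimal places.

For fixed mean μ the Beta variance is μ(1−μ)/(α+β+1), increasing as α+β decreases.
Its least upper bound (not attained) is μ(1−μ) = 0.897·0.103 = 0.092.

0.092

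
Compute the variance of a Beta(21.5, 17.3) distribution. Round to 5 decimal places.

0.00621

α+β = 38.8 and αβ = 371.95, so Var = αβ/[(α+β)²(α+β+1)] = 371.95/59916.512 = 0.00621.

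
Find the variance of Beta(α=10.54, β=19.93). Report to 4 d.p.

0.0072

Var = αβ/[(α+β)²(α+β+1)] = (10.54×19.93)/(30.47²×31.47) = 210.0622/29217.405723 = 0.0072.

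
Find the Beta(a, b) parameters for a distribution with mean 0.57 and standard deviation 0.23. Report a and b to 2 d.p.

σ² = 0.23² = 0.0529.
With s = a+b, Var = μ(1−μ)/(s+1), so s+1 = (0.57×0.43)/0.0529 = 4.6333 and s = 3.6333.
a = μs = 2.07, b = (1−μ)s = 1.56.

a = 2.07, b = 1.56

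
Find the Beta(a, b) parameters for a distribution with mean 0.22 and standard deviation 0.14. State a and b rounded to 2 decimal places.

First σ² = 0.0196. Setting a = μn, b = (1−μ)n with n = a+b,
μ(1−μ)/(n+1) = 0.0196 ⇒ n+1 = 0.1716/0.0196 = 8.7551 ⇒ n = 7.7551.
Hence a = 0.22×7.7551 = 1.71, b = 0.78×7.7551 = 6.05.

a = 1.71, b = 6.05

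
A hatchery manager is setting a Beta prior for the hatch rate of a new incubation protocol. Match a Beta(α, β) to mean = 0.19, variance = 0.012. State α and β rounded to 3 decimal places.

α = 2.247, β = 9.578

Write ν = α+β; then α = μν and Var = μ(1−μ)/(ν+1).
ν = μ(1−μ)/Var − 1 = 0.1539/0.012 − 1 = 11.8250.
α = 0.19·11.8250 = 2.247, β = 0.81·11.8250 = 9.578.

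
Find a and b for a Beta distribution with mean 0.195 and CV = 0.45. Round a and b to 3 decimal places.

σ = CV·μ = 0.45×0.195 = 0.08775, so σ² = 0.007700.
s+1 = μ(1−μ)/σ² = 0.156975/0.007700 = 20.3862, so s = a+b = 19.3862.
a = μs = 3.780, b = (1−μ)s = 15.606.

a = 3.780, b = 15.606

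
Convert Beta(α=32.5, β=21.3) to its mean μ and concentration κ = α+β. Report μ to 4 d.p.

κ = α+β = 32.5+21.3 = 53.8; μ = α/κ = 32.5/53.8 = 0.6041.

μ = 0.6041, κ = 53.8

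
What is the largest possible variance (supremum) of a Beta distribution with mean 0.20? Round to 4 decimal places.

0.1600

For fixed mean μ the Beta variance is μ(1−μ)/(α+β+1), increasing as α+β decreases.
Its least upper bound (not attained) is μ(1−μ) = 0.20·0.80 = 0.1600.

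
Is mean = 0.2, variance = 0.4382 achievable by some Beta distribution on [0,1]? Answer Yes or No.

A Beta with mean μ has variance μ(1−μ)/(α+β+1) < μ(1−μ).
Here μ(1−μ) = 0.2×0.8 = 0.16, and 0.4382 ≥ 0.16.

No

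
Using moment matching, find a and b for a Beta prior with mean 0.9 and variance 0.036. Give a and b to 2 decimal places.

Let s = a+b. The Beta variance is μ(1−μ)/(s+1).
So s+1 = μ(1−μ)/σ² = (0.9×0.1)/0.036 = 0.09/0.036 = 2.5000, giving s = 1.5000.
Then a = μs = 0.9×1.5000 = 1.35 and b = (1−μ)s = 0.1×1.5000 = 0.15.

a = 1.35, b = 0.15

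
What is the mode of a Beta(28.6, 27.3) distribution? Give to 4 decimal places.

0.5121

The density x^(α−1)(1−x)^(β−1) is maximised at (α−1)/(α+β−2) = 27.6/53.9 = 0.5121.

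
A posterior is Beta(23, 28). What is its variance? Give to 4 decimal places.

0.0048

μ = 23/51 = 0.450980; Var = μ(1−μ)/(α+β+1) = 0.2475971/52 = 0.0048.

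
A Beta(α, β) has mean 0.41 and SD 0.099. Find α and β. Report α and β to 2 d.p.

α = 9.71, β = 13.97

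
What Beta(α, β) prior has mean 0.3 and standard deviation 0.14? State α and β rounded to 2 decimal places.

α = 2.91, β = 6.80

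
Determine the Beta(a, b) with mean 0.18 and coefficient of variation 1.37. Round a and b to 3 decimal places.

a = 0.257, b = 1.170

Var = (CV·μ)² = (1.37×0.18)² = 0.060812.
a+b = μ(1−μ)/Var − 1 = 0.1476/0.060812 − 1 = 1.4272.
Thus a = 0.18·1.4272 = 0.257 and b = 0.82·1.4272 = 1.170.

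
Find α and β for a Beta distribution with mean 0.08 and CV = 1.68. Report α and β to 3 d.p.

α = 0.246, β = 2.829

Var = (CV·μ)² = (1.68×0.08)² = 0.018063.
α+β = μ(1−μ)/Var − 1 = 0.0736/0.018063 − 1 = 3.0745.
Thus α = 0.08·3.0745 = 0.246 and β = 0.92·3.0745 = 2.829.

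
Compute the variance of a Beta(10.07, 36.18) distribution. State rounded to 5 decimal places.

0.00360

μ = 10.07/46.25 = 0.217730; Var = μ(1−μ)/(α+β+1) = 0.1703235/47.25 = 0.00360.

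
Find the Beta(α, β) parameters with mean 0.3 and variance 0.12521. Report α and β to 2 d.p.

α = 0.20, β = 0.47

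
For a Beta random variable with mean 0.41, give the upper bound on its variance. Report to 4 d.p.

0.2419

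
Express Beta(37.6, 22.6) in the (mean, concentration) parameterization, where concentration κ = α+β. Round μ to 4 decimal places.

κ = α+β = 37.6+22.6 = 60.2; μ = α/κ = 37.6/60.2 = 0.6246.

μ = 0.6246, κ = 60.2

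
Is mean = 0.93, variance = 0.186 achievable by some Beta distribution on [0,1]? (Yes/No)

A Beta with mean μ has variance μ(1−μ)/(α+β+1) < μ(1−μ).
Here μ(1−μ) = 0.93×0.07 = 0.0651, and 0.186 ≥ 0.0651.

No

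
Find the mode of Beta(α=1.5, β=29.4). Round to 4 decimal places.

0.0173

The density x^(α−1)(1−x)^(β−1) is maximised at (α−1)/(α+β−2) = 0.5/28.9 = 0.0173.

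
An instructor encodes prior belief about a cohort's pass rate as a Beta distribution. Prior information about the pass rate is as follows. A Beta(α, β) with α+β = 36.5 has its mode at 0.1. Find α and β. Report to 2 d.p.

α = 4.45, β = 32.05

Since the density peak of Beta(α,β) is at (α−1)/(α+β−2),
α = 1 + 0.1(36.5−2) = 4.45 and β = 36.5 − 4.45 = 32.05.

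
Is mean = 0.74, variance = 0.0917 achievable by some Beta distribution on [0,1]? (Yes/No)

Yes

A Beta with mean μ has variance μ(1−μ)/(α+β+1) < μ(1−μ).
Here μ(1−μ) = 0.74×0.26 = 0.1924, and 0.0917 < 0.1924.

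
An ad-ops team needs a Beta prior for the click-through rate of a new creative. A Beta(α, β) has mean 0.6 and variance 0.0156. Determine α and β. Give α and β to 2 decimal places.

α = 8.63, β = 5.75

Write ν = α+β; then α = μν and Var = μ(1−μ)/(ν+1).
ν = μ(1−μ)/Var − 1 = 0.24/0.0156 − 1 = 14.3846.
α = 0.6·14.3846 = 8.63, β = 0.4·14.3846 = 5.75.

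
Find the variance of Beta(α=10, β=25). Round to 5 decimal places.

0.00567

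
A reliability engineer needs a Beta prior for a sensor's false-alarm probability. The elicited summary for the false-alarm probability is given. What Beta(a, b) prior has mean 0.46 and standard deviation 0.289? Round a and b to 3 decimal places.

σ² = 0.289² = 0.083521.
With s = a+b, Var = μ(1−μ)/(s+1), so s+1 = (0.46×0.54)/0.083521 = 2.9741 and s = 1.9741.
a = μs = 0.908, b = (1−μ)s = 1.066.

a = 0.908, b = 1.066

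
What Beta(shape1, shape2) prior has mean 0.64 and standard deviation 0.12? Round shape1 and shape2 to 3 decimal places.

σ² = 0.12² = 0.0144.
With s = shape1+shape2, Var = μ(1−μ)/(s+1), so s+1 = (0.64×0.36)/0.0144 = 16.0000 and s = 15.0000.
shape1 = μs = 9.600, shape2 = (1−μ)s = 5.400.

shape1 = 9.600, shape2 = 5.400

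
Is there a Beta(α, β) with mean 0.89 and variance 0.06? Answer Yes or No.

Yes

A Beta with mean μ has variance μ(1−μ)/(α+β+1) < μ(1−μ).
Here μ(1−μ) = 0.89×0.11 = 0.0979, and 0.06 < 0.0979.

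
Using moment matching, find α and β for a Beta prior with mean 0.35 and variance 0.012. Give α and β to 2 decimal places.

α = 6.29, β = 11.67

Write ν = α+β; then α = μν and Var = μ(1−μ)/(ν+1).
ν = μ(1−μ)/Var − 1 = 0.2275/0.012 − 1 = 17.9583.
α = 0.35·17.9583 = 6.29, β = 0.65·17.9583 = 11.67.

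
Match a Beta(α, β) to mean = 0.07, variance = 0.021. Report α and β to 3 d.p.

α = 0.147, β = 1.953

Let s = α+β. The Beta variance is μ(1−μ)/(s+1).
So s+1 = μ(1−μ)/σ² = (0.07×0.93)/0.021 = 0.0651/0.021 = 3.1000, giving s = 2.1000.
Then α = μs = 0.07×2.1000 = 0.147 and β = (1−μ)s = 0.93×2.1000 = 1.953.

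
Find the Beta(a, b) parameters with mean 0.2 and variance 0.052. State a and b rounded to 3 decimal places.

Write ν = a+b; then a = μν and Var = μ(1−μ)/(ν+1).
ν = μ(1−μ)/Var − 1 = 0.16/0.052 − 1 = 2.0769.
a = 0.2·2.0769 = 0.415, b = 0.8·2.0769 = 1.662.

a = 0.415, b = 1.662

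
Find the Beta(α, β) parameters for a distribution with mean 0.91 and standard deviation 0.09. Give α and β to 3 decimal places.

First σ² = 0.0081. Setting α = μn, β = (1−μ)n with n = α+β,
μ(1−μ)/(n+1) = 0.0081 ⇒ n+1 = 0.0819/0.0081 = 10.1111 ⇒ n = 9.1111.
Hence α = 0.91×9.1111 = 8.291, β = 0.09×9.1111 = 0.820.

α = 8.291, β = 0.820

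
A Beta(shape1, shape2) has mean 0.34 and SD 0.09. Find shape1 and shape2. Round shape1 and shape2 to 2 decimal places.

σ² = 0.09² = 0.0081.
With s = shape1+shape2, Var = μ(1−μ)/(s+1), so s+1 = (0.34×0.66)/0.0081 = 27.7037 and s = 26.7037.
shape1 = μs = 9.08, shape2 = (1−μ)s = 17.62.

shape1 = 9.08, shape2 = 17.62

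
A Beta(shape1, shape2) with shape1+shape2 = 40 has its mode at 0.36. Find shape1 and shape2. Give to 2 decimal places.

Mode = (shape1−1)/(κ−2) with κ = shape1+shape2, so shape1−1 = 0.36·38 = 13.68.
shape1 = 14.68; shape2 = κ − shape1 = 25.32.

shape1 = 14.68, shape2 = 25.32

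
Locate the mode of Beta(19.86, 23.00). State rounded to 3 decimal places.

0.462

With α,β > 1, mode = (α−1)/(α+β−2) = 18.86/40.86 = 0.462.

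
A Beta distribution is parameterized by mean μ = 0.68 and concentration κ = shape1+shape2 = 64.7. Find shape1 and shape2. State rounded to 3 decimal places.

shape1 = 43.996, shape2 = 20.704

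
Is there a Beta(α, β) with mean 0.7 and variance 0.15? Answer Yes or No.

Yes

A Beta with mean μ has variance μ(1−μ)/(α+β+1) < μ(1−μ).
Here μ(1−μ) = 0.7×0.3 = 0.21, and 0.15 < 0.21.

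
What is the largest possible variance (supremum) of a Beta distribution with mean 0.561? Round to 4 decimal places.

Var = μ(1−μ)/(α+β+1), which approaches μ(1−μ) as α+β → 0.
So the supremum is μ(1−μ) = 0.561×0.439 = 0.2463.

0.2463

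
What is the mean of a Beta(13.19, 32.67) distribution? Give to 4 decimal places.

0.2876

E[X] = α/(α+β) = 13.19/45.86 = 0.2876.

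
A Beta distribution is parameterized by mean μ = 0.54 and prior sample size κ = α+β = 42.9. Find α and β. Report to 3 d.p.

α = 23.166, β = 19.734

Split κ in proportion μ : (1−μ): α = 0.54·42.9 = 23.166, β = 42.9 − 23.166 = 19.734.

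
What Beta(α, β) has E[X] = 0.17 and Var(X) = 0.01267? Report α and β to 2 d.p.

Write ν = α+β; then α = μν and Var = μ(1−μ)/(ν+1).
ν = μ(1−μ)/Var − 1 = 0.1411/0.01267 − 1 = 10.1365.
α = 0.17·10.1365 = 1.72, β = 0.83·10.1365 = 8.41.

α = 1.72, β = 8.41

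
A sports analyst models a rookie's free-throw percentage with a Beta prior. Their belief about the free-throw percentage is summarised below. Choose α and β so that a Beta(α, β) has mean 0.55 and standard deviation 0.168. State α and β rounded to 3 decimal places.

Variance = 0.168² = 0.028224. The moment-matching identity α+β = μ(1−μ)/Var − 1 gives
α+β = 0.2475/0.028224 − 1 = 7.7691, so α = μ·7.7691 = 4.273 and β = (1−μ)·7.7691 = 3.496.

α = 4.273, β = 3.496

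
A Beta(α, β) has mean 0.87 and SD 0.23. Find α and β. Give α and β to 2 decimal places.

α = 0.99, β = 0.15

First σ² = 0.0529. Setting α = μn, β = (1−μ)n with n = α+β,
μ(1−μ)/(n+1) = 0.0529 ⇒ n+1 = 0.1131/0.0529 = 2.1380 ⇒ n = 1.1380.
Hence α = 0.87×1.1380 = 0.99, β = 0.13×1.1380 = 0.15.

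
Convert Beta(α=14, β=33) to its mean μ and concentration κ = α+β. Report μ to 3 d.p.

κ = α+β = 14+33 = 47; μ = α/κ = 14/47 = 0.298.

μ = 0.298, κ = 47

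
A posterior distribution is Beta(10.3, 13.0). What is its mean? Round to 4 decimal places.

The Beta mean is α/(α+β) = 10.3/(10.3+13.0) = 0.4421.

0.4421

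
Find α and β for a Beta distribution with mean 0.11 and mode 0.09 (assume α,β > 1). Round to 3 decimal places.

Let s = α+β. Mean gives α = μs = 0.11s; mode gives (α−1)/(s−2) = 0.09.
Substituting: 0.11s − 1 = 0.09(s−2) = 0.09s − 0.18, so 0.02s = 0.82 and s = 41.0000.
Then α = 0.11×41.0000 = 4.510 and β = s−α = 36.490.

α = 4.510, β = 36.490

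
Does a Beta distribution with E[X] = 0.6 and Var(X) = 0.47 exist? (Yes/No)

No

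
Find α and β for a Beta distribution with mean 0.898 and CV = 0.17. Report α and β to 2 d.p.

σ = CV·μ = 0.17×0.898 = 0.15266, so σ² = 0.023305.
s+1 = μ(1−μ)/σ² = 0.091596/0.023305 = 3.9303, so s = α+β = 2.9303.
α = μs = 2.63, β = (1−μ)s = 0.30.

α = 2.63, β = 0.30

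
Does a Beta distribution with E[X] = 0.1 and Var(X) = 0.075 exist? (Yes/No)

Yes

The Beta variance bound is σ² < μ(1−μ).
Here μ(1−μ) = 0.1×0.9 = 0.09, and 0.075 < 0.09.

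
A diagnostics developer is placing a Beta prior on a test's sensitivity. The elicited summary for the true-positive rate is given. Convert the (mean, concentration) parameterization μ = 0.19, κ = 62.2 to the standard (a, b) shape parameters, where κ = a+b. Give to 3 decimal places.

a = 11.818, b = 50.382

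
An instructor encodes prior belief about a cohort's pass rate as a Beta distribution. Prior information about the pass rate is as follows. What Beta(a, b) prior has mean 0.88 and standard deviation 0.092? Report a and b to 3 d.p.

Variance = 0.092² = 0.008464. The moment-matching identity a+b = μ(1−μ)/Var − 1 gives
a+b = 0.1056/0.008464 − 1 = 11.4764, so a = μ·11.4764 = 10.099 and b = (1−μ)·11.4764 = 1.377.

a = 10.099, b = 1.377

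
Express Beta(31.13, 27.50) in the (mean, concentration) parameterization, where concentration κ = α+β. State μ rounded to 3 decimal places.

κ = α+β = 31.13+27.50 = 58.63; μ = α/κ = 31.13/58.63 = 0.531.

μ = 0.531, κ = 58.63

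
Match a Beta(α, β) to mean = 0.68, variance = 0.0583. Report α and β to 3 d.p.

α = 1.858, β = 0.874

By moment matching, α+β = μ(1−μ)/σ² − 1 = (0.68·0.32)/0.0583 − 1 = 3.7324 − 1 = 2.7324.
Since α/(α+β) = μ, α = 0.68·2.7324 = 1.858 and β = 0.32·2.7324 = 0.874.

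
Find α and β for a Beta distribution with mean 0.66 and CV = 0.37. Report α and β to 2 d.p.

Var = (CV·μ)² = (0.37×0.66)² = 0.059634.
α+β = μ(1−μ)/Var − 1 = 0.2244/0.059634 − 1 = 2.7630.
Thus α = 0.66·2.7630 = 1.82 and β = 0.34·2.7630 = 0.94.

α = 1.82, β = 0.94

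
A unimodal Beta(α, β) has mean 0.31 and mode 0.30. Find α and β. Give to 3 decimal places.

Let s = α+β. Mean gives α = μs = 0.31s; mode gives (α−1)/(s−2) = 0.30.
Substituting: 0.31s − 1 = 0.30(s−2) = 0.30s − 0.60, so 0.01s = 0.40 and s = 40.0000.
Then α = 0.31×40.0000 = 12.400 and β = s−α = 27.600.

α = 12.400, β = 27.600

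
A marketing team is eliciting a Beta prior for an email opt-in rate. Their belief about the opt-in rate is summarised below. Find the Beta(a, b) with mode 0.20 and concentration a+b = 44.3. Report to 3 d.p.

For a,b>1 the mode is (a−1)/(a+b−2), so a = mode·(κ−2)+1 = 0.20×42.3+1 = 9.460.
And b = (1−mode)·(κ−2)+1 = 0.80×42.3+1 = 34.840.

a = 9.460, b = 34.840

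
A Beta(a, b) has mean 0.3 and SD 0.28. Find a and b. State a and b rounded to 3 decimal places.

a = 0.504, b = 1.175

σ² = 0.28² = 0.0784.
With s = a+b, Var = μ(1−μ)/(s+1), so s+1 = (0.3×0.7)/0.0784 = 2.6786 and s = 1.6786.
a = μs = 0.504, b = (1−μ)s = 1.175.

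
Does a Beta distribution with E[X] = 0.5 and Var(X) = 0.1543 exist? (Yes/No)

Yes

The Beta variance bound is σ² < μ(1−μ).
Here μ(1−μ) = 0.5×0.5 = 0.25, and 0.1543 < 0.25.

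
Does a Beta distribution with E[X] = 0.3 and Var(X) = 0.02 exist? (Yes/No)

Yes

For any Beta, Var(X) < E[X]·(1−E[X]).
Here μ(1−μ) = 0.3×0.7 = 0.21, and 0.02 < 0.21.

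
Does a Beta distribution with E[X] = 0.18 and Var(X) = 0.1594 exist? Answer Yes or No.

No

A Beta with mean μ has variance μ(1−μ)/(α+β+1) < μ(1−μ).
Here μ(1−μ) = 0.18×0.82 = 0.1476, and 0.1594 ≥ 0.1476.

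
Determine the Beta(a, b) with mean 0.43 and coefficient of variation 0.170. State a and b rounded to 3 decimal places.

a = 19.293, b = 25.575

Var = (CV·μ)² = (0.170×0.43)² = 0.005344.
a+b = μ(1−μ)/Var − 1 = 0.2451/0.005344 − 1 = 44.8679.
Thus a = 0.43·44.8679 = 19.293 and b = 0.57·44.8679 = 25.575.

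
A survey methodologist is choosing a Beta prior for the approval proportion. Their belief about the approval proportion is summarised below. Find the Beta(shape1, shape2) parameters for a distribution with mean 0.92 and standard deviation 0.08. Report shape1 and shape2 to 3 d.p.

σ² = 0.08² = 0.0064.
With s = shape1+shape2, Var = μ(1−μ)/(s+1), so s+1 = (0.92×0.08)/0.0064 = 11.5000 and s = 10.5000.
shape1 = μs = 9.660, shape2 = (1−μ)s = 0.840.

shape1 = 9.660, shape2 = 0.840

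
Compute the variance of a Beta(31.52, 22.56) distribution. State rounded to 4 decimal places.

0.0044

α+β = 54.08 and αβ = 711.0912, so Var = αβ/[(α+β)²(α+β+1)] = 711.0912/161089.523712 = 0.0044.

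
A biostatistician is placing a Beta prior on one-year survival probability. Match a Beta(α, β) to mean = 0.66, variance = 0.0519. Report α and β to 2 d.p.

α = 2.19, β = 1.13

Write ν = α+β; then α = μν and Var = μ(1−μ)/(ν+1).
ν = μ(1−μ)/Var − 1 = 0.2244/0.0519 − 1 = 3.3237.
α = 0.66·3.3237 = 2.19, β = 0.34·3.3237 = 1.13.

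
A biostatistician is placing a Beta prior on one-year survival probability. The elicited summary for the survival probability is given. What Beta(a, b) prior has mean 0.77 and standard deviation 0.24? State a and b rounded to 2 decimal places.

a = 1.60, b = 0.48

First σ² = 0.0576. Setting a = μn, b = (1−μ)n with n = a+b,
μ(1−μ)/(n+1) = 0.0576 ⇒ n+1 = 0.1771/0.0576 = 3.0747 ⇒ n = 2.0747.
Hence a = 0.77×2.0747 = 1.60, b = 0.23×2.0747 = 0.48.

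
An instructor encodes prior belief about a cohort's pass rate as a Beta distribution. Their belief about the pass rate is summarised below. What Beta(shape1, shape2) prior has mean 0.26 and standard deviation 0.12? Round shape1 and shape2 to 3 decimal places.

shape1 = 3.214, shape2 = 9.147

First σ² = 0.0144. Setting shape1 = μn, shape2 = (1−μ)n with n = shape1+shape2,
μ(1−μ)/(n+1) = 0.0144 ⇒ n+1 = 0.1924/0.0144 = 13.3611 ⇒ n = 12.3611.
Hence shape1 = 0.26×12.3611 = 3.214, shape2 = 0.74×12.3611 = 9.147.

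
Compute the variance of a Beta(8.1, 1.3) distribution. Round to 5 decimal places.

Var = αβ/[(α+β)²(α+β+1)] = (8.1×1.3)/(9.4²×10.4) = 10.53/918.944 = 0.01146.

0.01146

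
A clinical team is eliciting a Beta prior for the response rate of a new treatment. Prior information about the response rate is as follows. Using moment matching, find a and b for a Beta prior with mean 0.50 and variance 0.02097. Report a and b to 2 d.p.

a = 5.46, b = 5.46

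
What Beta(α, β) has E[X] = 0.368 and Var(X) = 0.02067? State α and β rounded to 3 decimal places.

α = 3.773, β = 6.479

By moment matching, α+β = μ(1−μ)/σ² − 1 = (0.368·0.632)/0.02067 − 1 = 11.2519 − 1 = 10.2519.
Since α/(α+β) = μ, α = 0.368·10.2519 = 3.773 and β = 0.632·10.2519 = 6.479.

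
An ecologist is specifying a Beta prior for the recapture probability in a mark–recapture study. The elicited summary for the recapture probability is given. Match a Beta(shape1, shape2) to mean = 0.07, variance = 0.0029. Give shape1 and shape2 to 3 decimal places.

Let s = shape1+shape2. The Beta variance is μ(1−μ)/(s+1).
So s+1 = μ(1−μ)/σ² = (0.07×0.93)/0.0029 = 0.0651/0.0029 = 22.4483, giving s = 21.4483.
Then shape1 = μs = 0.07×21.4483 = 1.501 and shape2 = (1−μ)s = 0.93×21.4483 = 19.947.

shape1 = 1.501, shape2 = 19.947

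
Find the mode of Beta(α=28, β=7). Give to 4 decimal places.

0.8182

The density x^(α−1)(1−x)^(β−1) is maximised at (α−1)/(α+β−2) = 27/33 = 0.8182.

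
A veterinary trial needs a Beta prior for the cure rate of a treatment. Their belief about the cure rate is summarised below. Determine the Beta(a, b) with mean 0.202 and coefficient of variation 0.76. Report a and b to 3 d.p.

Var = (CV·μ)² = (0.76×0.202)² = 0.023568.
a+b = μ(1−μ)/Var − 1 = 0.161196/0.023568 − 1 = 5.8395.
Thus a = 0.202·5.8395 = 1.180 and b = 0.798·5.8395 = 4.660.

a = 1.180, b = 4.660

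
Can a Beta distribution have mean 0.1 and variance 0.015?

Yes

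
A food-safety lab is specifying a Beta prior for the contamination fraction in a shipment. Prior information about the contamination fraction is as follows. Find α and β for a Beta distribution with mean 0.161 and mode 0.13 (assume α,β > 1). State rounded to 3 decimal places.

With s = α+β: μ = α/s and mode = (α−1)/(s−2). Eliminating α = μs,
μs − 1 = m(s−2) ⇒ s(μ−m) = 1−2m ⇒ s = 0.74/0.031 = 23.8710.
So α = μs = 3.843, β = (1−μ)s = 20.028.

α = 3.843, β = 20.028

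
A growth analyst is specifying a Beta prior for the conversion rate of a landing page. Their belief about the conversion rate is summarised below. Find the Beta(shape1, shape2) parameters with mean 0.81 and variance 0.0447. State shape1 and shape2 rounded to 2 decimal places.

By moment matching, shape1+shape2 = μ(1−μ)/σ² − 1 = (0.81·0.19)/0.0447 − 1 = 3.4430 − 1 = 2.4430.
Since shape1/(shape1+shape2) = μ, shape1 = 0.81·2.4430 = 1.98 and shape2 = 0.19·2.4430 = 0.46.

shape1 = 1.98, shape2 = 0.46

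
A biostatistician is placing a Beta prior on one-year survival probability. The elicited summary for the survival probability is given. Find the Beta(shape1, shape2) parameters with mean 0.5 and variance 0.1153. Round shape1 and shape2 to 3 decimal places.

Write ν = shape1+shape2; then shape1 = μν and Var = μ(1−μ)/(ν+1).
ν = μ(1−μ)/Var − 1 = 0.25/0.1153 − 1 = 1.1683.
shape1 = 0.5·1.1683 = 0.584, shape2 = 0.5·1.1683 = 0.584.

shape1 = 0.584, shape2 = 0.584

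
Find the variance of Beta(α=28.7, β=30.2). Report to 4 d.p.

0.0042

μ = 28.7/58.9 = 0.487267; Var = μ(1−μ)/(α+β+1) = 0.2498379/59.9 = 0.0042.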